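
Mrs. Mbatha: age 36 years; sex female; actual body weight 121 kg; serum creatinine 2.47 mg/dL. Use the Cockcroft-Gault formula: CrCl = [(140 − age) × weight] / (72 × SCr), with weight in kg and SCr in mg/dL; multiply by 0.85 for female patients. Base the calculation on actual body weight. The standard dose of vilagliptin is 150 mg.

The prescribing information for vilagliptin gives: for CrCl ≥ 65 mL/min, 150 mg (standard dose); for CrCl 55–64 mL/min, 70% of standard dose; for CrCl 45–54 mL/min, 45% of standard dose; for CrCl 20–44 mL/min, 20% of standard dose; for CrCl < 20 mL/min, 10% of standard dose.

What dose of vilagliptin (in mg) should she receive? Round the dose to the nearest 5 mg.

CrCl = (140 − 36) × 121 / (72 × 2.47) × 0.85 = 12584.0 / 177.84 × 0.85 ≈ 60.1 mL/min
CrCl ≈ 60 mL/min → bracket 55–64 mL/min.
70% of 150 mg = 105 mg

105 mg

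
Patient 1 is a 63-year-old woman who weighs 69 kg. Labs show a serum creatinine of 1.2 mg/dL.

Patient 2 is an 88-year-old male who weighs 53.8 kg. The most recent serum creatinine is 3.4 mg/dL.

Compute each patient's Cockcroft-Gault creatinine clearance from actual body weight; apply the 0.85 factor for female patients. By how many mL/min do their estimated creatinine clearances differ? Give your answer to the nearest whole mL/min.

Patient 1: CrCl = (140 − 63) × 69 / (72 × 1.2) × 0.85 = 5313.0 / 86.40 × 0.85 ≈ 52.3 mL/min
Patient 2: CrCl = (140 − 88) × 53.8 / (72 × 3.4) = 2797.6 / 244.80 ≈ 11.4 mL/min
|52.3 − 11.4| = 40.9 mL/min

41 mL/min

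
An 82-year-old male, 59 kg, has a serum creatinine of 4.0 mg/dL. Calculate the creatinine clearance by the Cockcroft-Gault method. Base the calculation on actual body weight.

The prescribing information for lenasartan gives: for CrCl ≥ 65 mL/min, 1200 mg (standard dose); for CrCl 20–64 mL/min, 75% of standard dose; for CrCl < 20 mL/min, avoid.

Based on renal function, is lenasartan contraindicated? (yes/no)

CrCl = (140 − 82) × 59 / (72 × 4) = 3422.0 / 288.00 ≈ 11.9 mL/min
CrCl ≈ 12 mL/min, which is < 20 mL/min.

yes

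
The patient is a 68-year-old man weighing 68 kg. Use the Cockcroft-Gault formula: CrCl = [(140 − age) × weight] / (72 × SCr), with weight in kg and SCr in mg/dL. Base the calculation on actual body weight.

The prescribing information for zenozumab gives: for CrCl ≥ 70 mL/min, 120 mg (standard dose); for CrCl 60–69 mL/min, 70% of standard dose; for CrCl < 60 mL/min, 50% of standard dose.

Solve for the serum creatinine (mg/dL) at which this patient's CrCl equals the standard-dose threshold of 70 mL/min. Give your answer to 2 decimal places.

0.97 mg/dL

Standard dose requires CrCl ≥ 70 mL/min.
Set (140 − 68) × 68 / (72 × SCr) = 70
SCr = (140 − 68) × 68 / (72 × 70) = 0.971 mg/dL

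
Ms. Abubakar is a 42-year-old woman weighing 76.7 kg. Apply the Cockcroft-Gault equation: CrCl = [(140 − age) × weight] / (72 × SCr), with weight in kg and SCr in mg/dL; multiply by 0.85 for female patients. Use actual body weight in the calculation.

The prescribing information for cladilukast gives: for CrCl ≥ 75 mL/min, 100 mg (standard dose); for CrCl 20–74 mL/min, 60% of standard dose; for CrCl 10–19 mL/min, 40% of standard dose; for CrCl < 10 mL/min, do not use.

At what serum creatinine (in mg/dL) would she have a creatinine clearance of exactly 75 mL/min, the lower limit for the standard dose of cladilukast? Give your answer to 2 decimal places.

Standard dose requires CrCl ≥ 75 mL/min.
Set (140 − 42) × 76.7 × 0.85 / (72 × SCr) = 75
SCr = (140 − 42) × 76.7 × 0.85 / (72 × 75) = 1.183 mg/dL

1.18 mg/dL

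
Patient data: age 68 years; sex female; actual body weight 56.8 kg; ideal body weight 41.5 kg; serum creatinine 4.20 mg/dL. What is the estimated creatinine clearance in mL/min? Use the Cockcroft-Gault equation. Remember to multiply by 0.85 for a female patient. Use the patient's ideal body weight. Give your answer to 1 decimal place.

8.4 mL/min

CrCl = (140 − 68) × 41.5 / (72 × 4.2) × 0.85 = 2988.0 / 302.40 × 0.85 ≈ 8.4 mL/min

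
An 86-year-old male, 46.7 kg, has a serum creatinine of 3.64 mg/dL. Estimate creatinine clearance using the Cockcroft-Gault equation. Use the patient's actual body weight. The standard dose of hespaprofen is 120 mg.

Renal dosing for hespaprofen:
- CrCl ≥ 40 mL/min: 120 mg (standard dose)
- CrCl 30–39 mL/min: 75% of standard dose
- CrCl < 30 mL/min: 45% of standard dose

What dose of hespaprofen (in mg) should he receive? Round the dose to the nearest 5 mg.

CrCl = (140 − 86) × 46.7 / (72 × 3.64) = 2521.8 / 262.08 ≈ 9.6 mL/min
CrCl ≈ 10 mL/min → bracket < 30 mL/min.
45% of 120 mg = 54 mg → 55 mg

55 mg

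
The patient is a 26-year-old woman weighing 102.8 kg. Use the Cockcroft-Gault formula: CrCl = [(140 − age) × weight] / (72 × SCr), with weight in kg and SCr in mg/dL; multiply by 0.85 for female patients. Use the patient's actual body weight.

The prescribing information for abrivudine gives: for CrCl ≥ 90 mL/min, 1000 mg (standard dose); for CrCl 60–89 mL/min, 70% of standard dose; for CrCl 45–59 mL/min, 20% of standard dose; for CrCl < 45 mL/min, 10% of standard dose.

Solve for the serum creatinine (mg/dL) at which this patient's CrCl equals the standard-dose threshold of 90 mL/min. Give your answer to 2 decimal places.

Standard dose requires CrCl ≥ 90 mL/min.
Set (140 − 26) × 102.8 × 0.85 / (72 × SCr) = 90
SCr = (140 − 26) × 102.8 × 0.85 / (72 × 90) = 1.537 mg/dL

1.54 mg/dL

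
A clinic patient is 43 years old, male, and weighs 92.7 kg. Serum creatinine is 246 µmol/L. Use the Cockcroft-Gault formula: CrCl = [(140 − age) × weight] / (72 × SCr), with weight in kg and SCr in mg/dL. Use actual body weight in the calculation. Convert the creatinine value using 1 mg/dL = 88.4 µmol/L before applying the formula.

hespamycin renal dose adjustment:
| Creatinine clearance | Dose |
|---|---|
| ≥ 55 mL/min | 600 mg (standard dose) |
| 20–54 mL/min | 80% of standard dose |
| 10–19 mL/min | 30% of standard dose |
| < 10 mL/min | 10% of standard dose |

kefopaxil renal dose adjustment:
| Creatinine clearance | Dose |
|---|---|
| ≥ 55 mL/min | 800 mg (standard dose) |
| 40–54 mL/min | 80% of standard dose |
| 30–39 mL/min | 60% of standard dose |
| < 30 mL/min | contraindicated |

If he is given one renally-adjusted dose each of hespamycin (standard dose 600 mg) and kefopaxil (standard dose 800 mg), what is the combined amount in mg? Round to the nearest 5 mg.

SCr = 246 / 88.4 = 2.783 mg/dL
CrCl = (140 − 43) × 92.7 / (72 × 2.783) = 8991.9 / 200.38 ≈ 44.9 mL/min
CrCl ≈ 45 mL/min.
hespamycin: 20–54 mL/min → 80% of 600 mg = 480 mg.
kefopaxil: 40–54 mL/min → 80% of 800 mg = 640 mg.
Total = 480 + 640 = 1120 mg.

1120 mg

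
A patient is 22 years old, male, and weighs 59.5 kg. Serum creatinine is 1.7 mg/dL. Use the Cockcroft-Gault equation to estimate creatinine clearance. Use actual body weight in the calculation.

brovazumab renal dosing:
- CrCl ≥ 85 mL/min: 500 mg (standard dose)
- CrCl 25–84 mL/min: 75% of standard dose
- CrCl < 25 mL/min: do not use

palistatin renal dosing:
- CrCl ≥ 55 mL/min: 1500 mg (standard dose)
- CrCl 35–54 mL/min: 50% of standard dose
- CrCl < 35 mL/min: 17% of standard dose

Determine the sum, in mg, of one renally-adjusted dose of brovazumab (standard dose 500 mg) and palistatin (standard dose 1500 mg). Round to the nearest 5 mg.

CrCl = (140 − 22) × 59.5 / (72 × 1.7) = 7021.0 / 122.40 ≈ 57.4 mL/min
CrCl ≈ 57 mL/min.
brovazumab: 25–84 mL/min → 75% of 500 mg = 375 mg.
palistatin: ≥ 55 mL/min → 100% of 1500 mg = 1500 mg.
Total = 375 + 1500 = 1875 mg.

1875 mg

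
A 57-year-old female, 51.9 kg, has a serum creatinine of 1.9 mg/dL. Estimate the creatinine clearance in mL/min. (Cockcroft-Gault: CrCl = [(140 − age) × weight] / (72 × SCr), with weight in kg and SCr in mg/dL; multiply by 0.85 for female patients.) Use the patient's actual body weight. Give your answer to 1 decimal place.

26.8 mL/min

CrCl = (140 − 57) × 51.9 / (72 × 1.9) × 0.85 = 4307.7 / 136.80 × 0.85 ≈ 26.8 mL/min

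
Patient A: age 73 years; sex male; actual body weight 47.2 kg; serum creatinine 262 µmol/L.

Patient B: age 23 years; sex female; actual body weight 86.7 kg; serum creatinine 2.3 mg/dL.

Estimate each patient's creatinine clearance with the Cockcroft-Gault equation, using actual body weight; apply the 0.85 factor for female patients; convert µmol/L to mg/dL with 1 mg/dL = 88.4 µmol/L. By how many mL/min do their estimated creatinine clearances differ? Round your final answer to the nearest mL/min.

Patient A: SCr = 262 / 88.4 = 2.964 mg/dL
Patient A: CrCl = (140 − 73) × 47.2 / (72 × 2.964) = 3162.4 / 213.41 ≈ 14.8 mL/min
Patient B: CrCl = (140 − 23) × 86.7 / (72 × 2.3) × 0.85 = 10143.9 / 165.60 × 0.85 ≈ 52.1 mL/min
|14.8 − 52.1| = 37.3 mL/min

37 mL/min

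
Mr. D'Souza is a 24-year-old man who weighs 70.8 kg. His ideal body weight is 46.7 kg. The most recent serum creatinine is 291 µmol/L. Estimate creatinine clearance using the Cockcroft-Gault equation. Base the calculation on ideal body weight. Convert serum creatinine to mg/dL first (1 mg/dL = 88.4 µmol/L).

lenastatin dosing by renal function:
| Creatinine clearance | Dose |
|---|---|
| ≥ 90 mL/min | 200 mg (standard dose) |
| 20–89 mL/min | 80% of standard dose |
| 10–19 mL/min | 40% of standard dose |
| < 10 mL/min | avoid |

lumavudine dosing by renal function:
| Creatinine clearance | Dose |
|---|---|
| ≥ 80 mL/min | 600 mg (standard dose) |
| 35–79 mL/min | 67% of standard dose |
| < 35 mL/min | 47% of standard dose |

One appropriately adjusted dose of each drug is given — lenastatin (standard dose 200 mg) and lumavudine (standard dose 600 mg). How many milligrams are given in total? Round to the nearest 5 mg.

440 mg

SCr = 291 / 88.4 = 3.292 mg/dL
CrCl = (140 − 24) × 46.7 / (72 × 3.292) = 5417.2 / 237.02 ≈ 22.9 mL/min
CrCl ≈ 23 mL/min.
lenastatin: 20–89 mL/min → 80% of 200 mg = 160 mg.
lumavudine: < 35 mL/min → 47% of 600 mg = 282 mg.
Total = 160 + 282 = 442 mg.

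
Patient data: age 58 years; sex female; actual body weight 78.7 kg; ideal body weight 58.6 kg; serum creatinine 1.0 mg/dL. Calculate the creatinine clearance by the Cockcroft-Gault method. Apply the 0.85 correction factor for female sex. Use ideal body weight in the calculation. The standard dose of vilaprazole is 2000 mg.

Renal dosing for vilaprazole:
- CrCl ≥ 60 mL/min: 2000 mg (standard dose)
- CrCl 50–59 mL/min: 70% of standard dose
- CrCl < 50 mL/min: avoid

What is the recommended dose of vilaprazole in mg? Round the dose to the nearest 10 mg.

1400 mg

CrCl = (140 − 58) × 58.6 / (72 × 1) × 0.85 = 4805.2 / 72.00 × 0.85 ≈ 56.7 mL/min
CrCl ≈ 57 mL/min → bracket 50–59 mL/min.
70% of 2000 mg = 1400 mg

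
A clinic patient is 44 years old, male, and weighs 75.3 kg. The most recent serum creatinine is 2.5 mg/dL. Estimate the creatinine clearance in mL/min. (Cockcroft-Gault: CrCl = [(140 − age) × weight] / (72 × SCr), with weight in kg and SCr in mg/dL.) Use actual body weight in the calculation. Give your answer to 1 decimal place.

CrCl = (140 − 44) × 75.3 / (72 × 2.5) = 7228.8 / 180.00 ≈ 40.2 mL/min

40.2 mL/min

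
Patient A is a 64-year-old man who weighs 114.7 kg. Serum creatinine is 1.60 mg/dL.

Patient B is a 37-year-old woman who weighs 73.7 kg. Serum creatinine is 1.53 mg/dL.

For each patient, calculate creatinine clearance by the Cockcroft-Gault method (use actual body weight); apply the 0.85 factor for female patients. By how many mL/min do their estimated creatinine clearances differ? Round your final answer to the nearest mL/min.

Patient A: CrCl = (140 − 64) × 114.7 / (72 × 1.6) = 8717.2 / 115.20 ≈ 75.7 mL/min
Patient B: CrCl = (140 − 37) × 73.7 / (72 × 1.53) × 0.85 = 7591.1 / 110.16 × 0.85 ≈ 58.6 mL/min
|75.7 − 58.6| = 17.1 mL/min

17 mL/min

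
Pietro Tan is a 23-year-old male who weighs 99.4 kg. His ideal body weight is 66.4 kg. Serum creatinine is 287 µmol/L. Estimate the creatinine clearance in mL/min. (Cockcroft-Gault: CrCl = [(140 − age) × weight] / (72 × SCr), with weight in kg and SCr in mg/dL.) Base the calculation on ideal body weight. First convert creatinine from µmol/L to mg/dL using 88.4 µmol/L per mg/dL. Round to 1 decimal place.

33.2 mL/min

SCr = 287 / 88.4 = 3.247 mg/dL
CrCl = (140 − 23) × 66.4 / (72 × 3.247) = 7768.8 / 233.78 ≈ 33.2 mL/min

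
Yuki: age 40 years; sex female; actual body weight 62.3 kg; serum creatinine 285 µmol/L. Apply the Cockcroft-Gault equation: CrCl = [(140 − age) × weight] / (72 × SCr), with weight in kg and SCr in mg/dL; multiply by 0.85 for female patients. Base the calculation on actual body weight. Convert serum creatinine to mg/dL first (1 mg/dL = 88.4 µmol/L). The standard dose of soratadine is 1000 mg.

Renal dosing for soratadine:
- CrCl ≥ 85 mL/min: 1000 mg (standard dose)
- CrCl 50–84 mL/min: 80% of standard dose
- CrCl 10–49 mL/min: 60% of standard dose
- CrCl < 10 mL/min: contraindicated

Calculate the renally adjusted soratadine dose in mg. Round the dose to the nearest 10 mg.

600 mg

SCr = 285 / 88.4 = 3.224 mg/dL
CrCl = (140 − 40) × 62.3 / (72 × 3.224) × 0.85 = 6230.0 / 232.13 × 0.85 ≈ 22.8 mL/min
CrCl ≈ 23 mL/min → bracket 10–49 mL/min.
60% of 1000 mg = 600 mg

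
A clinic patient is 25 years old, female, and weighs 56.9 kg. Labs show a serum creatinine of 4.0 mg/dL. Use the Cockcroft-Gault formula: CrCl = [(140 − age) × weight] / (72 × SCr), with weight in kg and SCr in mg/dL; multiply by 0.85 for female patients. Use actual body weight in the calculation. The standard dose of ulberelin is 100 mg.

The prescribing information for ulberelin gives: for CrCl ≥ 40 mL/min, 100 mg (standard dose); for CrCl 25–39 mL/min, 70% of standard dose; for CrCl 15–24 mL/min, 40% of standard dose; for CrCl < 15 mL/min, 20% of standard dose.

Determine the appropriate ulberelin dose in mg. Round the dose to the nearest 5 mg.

40 mg

CrCl = (140 − 25) × 56.9 / (72 × 4) × 0.85 = 6543.5 / 288.00 × 0.85 ≈ 19.3 mL/min
CrCl ≈ 19 mL/min → bracket 15–24 mL/min.
40% of 100 mg = 40 mg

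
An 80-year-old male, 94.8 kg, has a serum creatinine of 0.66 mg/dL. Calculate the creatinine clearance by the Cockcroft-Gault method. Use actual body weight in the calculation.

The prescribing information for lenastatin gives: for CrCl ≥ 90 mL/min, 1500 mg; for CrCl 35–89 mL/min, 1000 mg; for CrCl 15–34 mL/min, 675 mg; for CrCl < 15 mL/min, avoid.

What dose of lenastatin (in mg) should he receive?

CrCl = (140 − 80) × 94.8 / (72 × 0.66) = 5688.0 / 47.52 ≈ 119.7 mL/min
CrCl ≈ 120 mL/min → bracket ≥ 90 mL/min.
Dose for this bracket: 1500 mg.

1500 mg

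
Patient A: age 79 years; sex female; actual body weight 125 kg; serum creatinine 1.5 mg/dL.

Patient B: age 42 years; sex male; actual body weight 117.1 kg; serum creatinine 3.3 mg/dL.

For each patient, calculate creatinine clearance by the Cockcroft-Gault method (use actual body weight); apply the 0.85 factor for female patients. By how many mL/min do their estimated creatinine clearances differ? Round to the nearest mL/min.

Patient A: CrCl = (140 − 79) × 125 / (72 × 1.5) × 0.85 = 7625.0 / 108.00 × 0.85 ≈ 60.0 mL/min
Patient B: CrCl = (140 − 42) × 117.1 / (72 × 3.3) = 11475.8 / 237.60 ≈ 48.3 mL/min
|60.0 − 48.3| = 11.7 mL/min

12 mL/min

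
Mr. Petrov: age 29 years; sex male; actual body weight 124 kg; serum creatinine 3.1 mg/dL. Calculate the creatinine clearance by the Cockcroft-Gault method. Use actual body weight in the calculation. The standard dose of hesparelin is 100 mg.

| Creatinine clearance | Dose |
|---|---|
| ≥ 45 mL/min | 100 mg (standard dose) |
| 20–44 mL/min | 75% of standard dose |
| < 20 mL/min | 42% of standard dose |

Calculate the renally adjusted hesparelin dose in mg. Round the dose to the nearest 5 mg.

CrCl = (140 − 29) × 124 / (72 × 3.1) = 13764.0 / 223.20 ≈ 61.7 mL/min
CrCl ≈ 62 mL/min → bracket ≥ 45 mL/min.
100% of 100 mg = 100 mg

100 mg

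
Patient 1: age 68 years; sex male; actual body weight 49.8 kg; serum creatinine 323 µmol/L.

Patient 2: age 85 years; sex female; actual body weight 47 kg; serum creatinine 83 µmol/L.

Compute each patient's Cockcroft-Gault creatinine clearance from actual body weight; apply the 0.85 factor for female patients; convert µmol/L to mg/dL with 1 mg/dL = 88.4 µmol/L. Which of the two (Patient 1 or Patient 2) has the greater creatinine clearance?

Patient 1: SCr = 323 / 88.4 = 3.654 mg/dL
Patient 1: CrCl = (140 − 68) × 49.8 / (72 × 3.654) = 3585.6 / 263.09 ≈ 13.6 mL/min
Patient 2: SCr = 83 / 88.4 = 0.939 mg/dL
Patient 2: CrCl = (140 − 85) × 47 / (72 × 0.939) × 0.85 = 2585.0 / 67.61 × 0.85 ≈ 32.5 mL/min
13.6 vs 32.5 mL/min → Patient 2 is higher.

Patient 2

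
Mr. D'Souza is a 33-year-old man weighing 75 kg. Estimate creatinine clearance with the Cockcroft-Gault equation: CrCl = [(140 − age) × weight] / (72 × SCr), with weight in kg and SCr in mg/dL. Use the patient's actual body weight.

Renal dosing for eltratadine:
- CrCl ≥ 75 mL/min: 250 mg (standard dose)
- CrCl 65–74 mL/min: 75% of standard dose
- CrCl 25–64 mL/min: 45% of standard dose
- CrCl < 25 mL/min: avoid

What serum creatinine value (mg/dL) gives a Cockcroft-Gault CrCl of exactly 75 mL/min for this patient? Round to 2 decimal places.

Standard dose requires CrCl ≥ 75 mL/min.
Set (140 − 33) × 75 / (72 × SCr) = 75
SCr = (140 − 33) × 75 / (72 × 75) = 1.486 mg/dL

1.49 mg/dL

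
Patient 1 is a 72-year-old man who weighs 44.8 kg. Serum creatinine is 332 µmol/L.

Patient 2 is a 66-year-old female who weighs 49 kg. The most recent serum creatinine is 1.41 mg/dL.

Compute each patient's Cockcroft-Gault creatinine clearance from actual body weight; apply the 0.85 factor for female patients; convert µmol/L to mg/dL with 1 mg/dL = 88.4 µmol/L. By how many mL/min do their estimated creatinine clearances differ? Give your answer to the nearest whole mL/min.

Patient 1: SCr = 332 / 88.4 = 3.756 mg/dL
Patient 1: CrCl = (140 − 72) × 44.8 / (72 × 3.756) = 3046.4 / 270.43 ≈ 11.3 mL/min
Patient 2: CrCl = (140 − 66) × 49 / (72 × 1.41) × 0.85 = 3626.0 / 101.52 × 0.85 ≈ 30.4 mL/min
|11.3 − 30.4| = 19.1 mL/min

19 mL/min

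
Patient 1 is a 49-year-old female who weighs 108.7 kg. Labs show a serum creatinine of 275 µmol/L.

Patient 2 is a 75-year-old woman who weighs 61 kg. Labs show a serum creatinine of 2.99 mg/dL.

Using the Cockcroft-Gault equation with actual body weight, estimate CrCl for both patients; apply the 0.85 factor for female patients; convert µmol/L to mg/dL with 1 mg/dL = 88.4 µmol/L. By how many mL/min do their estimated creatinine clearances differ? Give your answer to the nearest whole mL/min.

Patient 1: SCr = 275 / 88.4 = 3.111 mg/dL
Patient 1: CrCl = (140 − 49) × 108.7 / (72 × 3.111) × 0.85 = 9891.7 / 223.99 × 0.85 ≈ 37.5 mL/min
Patient 2: CrCl = (140 − 75) × 61 / (72 × 2.99) × 0.85 = 3965.0 / 215.28 × 0.85 ≈ 15.7 mL/min
|37.5 − 15.7| = 21.8 mL/min

22 mL/min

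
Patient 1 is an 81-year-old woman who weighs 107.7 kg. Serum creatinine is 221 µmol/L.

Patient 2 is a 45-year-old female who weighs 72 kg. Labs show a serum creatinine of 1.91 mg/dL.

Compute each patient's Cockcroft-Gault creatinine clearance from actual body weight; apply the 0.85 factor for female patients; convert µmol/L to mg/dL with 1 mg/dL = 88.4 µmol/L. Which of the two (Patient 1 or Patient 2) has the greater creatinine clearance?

Patient 1: SCr = 221 / 88.4 = 2.5 mg/dL
Patient 1: CrCl = (140 − 81) × 107.7 / (72 × 2.5) × 0.85 = 6354.3 / 180.00 × 0.85 ≈ 30.0 mL/min
Patient 2: CrCl = (140 − 45) × 72 / (72 × 1.91) × 0.85 = 6840.0 / 137.52 × 0.85 ≈ 42.3 mL/min
30.0 vs 42.3 mL/min → Patient 2 is higher.

Patient 2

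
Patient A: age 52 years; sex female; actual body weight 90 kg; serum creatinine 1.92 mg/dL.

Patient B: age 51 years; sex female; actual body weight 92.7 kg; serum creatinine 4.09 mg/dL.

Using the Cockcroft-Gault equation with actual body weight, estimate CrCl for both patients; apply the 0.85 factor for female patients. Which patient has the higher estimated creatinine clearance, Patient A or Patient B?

Patient A: CrCl = (140 − 52) × 90 / (72 × 1.92) × 0.85 = 7920.0 / 138.24 × 0.85 ≈ 48.7 mL/min
Patient B: CrCl = (140 − 51) × 92.7 / (72 × 4.09) × 0.85 = 8250.3 / 294.48 × 0.85 ≈ 23.8 mL/min
48.7 vs 23.8 mL/min → Patient A is higher.

Patient A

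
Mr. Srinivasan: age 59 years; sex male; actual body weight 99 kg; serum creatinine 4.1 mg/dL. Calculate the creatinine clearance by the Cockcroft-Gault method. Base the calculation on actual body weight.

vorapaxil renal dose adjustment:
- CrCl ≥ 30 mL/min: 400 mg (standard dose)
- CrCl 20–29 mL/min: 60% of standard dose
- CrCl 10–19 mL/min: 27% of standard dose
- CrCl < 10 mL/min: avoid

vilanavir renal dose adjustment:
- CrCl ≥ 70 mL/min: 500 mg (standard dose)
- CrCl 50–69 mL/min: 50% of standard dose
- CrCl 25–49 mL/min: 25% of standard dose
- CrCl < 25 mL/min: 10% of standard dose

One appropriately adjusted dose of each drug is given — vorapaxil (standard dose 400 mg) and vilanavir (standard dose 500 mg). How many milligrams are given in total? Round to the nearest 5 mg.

CrCl = (140 − 59) × 99 / (72 × 4.1) = 8019.0 / 295.20 ≈ 27.2 mL/min
CrCl ≈ 27 mL/min.
vorapaxil: 20–29 mL/min → 60% of 400 mg = 240 mg.
vilanavir: 25–49 mL/min → 25% of 500 mg = 125 mg.
Total = 240 + 125 = 365 mg.

365 mg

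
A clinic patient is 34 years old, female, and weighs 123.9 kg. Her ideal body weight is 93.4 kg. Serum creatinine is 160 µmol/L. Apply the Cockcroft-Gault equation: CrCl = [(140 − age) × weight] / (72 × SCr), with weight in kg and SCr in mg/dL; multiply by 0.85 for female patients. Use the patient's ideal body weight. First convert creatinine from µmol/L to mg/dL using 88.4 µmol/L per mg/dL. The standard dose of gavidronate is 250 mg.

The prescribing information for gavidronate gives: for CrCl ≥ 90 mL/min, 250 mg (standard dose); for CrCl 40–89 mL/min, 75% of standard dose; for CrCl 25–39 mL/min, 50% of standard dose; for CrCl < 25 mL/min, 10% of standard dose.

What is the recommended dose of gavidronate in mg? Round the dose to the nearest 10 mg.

SCr = 160 / 88.4 = 1.81 mg/dL
CrCl = (140 − 34) × 93.4 / (72 × 1.81) × 0.85 = 9900.4 / 130.32 × 0.85 ≈ 64.6 mL/min
CrCl ≈ 65 mL/min → bracket 40–89 mL/min.
75% of 250 mg = 187.5 mg → 190 mg

190 mg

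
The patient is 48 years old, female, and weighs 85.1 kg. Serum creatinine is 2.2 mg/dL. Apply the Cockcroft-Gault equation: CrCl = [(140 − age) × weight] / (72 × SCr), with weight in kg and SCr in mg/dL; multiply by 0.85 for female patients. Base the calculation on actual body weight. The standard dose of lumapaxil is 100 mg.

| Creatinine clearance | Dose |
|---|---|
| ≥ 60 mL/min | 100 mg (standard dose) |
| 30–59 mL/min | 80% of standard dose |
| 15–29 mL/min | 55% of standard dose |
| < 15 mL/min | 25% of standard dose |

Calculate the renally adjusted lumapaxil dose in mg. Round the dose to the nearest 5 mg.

80 mg

CrCl = (140 − 48) × 85.1 / (72 × 2.2) × 0.85 = 7829.2 / 158.40 × 0.85 ≈ 42.0 mL/min
CrCl ≈ 42 mL/min → bracket 30–59 mL/min.
80% of 100 mg = 80 mg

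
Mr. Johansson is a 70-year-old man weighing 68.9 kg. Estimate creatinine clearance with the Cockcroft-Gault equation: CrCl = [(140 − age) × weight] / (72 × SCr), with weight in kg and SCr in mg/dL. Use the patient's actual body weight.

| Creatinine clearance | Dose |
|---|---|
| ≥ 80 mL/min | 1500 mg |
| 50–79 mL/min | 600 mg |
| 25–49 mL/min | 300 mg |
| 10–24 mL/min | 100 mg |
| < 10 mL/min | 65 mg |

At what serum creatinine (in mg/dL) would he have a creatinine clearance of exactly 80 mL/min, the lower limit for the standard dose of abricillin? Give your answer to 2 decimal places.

Standard dose requires CrCl ≥ 80 mL/min.
Set (140 − 70) × 68.9 / (72 × SCr) = 80
SCr = (140 − 70) × 68.9 / (72 × 80) = 0.837 mg/dL

0.84 mg/dL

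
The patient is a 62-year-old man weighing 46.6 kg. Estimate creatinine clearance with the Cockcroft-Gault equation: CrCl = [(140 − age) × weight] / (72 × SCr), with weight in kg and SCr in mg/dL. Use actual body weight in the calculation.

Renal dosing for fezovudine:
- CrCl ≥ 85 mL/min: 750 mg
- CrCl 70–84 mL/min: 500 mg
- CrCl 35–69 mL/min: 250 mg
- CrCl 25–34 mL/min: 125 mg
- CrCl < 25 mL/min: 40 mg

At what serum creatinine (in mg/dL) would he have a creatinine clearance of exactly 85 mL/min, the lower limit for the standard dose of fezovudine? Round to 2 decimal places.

0.59 mg/dL

Standard dose requires CrCl ≥ 85 mL/min.
Set (140 − 62) × 46.6 / (72 × SCr) = 85
SCr = (140 − 62) × 46.6 / (72 × 85) = 0.594 mg/dL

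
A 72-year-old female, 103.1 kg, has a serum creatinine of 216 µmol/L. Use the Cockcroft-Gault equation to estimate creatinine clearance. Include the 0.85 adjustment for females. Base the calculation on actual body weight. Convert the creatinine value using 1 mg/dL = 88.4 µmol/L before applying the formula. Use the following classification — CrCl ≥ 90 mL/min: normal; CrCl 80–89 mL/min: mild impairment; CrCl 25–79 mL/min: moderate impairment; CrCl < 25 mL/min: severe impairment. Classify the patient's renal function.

SCr = 216 / 88.4 = 2.443 mg/dL
CrCl = (140 − 72) × 103.1 / (72 × 2.443) × 0.85 = 7010.8 / 175.90 × 0.85 ≈ 33.9 mL/min
34 mL/min falls in the 'moderate impairment' range.

moderate impairment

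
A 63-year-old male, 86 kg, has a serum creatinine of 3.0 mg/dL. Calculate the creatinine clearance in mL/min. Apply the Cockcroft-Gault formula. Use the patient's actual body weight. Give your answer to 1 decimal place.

30.7 mL/min

CrCl = (140 − 63) × 86 / (72 × 3) = 6622.0 / 216.00 ≈ 30.7 mL/min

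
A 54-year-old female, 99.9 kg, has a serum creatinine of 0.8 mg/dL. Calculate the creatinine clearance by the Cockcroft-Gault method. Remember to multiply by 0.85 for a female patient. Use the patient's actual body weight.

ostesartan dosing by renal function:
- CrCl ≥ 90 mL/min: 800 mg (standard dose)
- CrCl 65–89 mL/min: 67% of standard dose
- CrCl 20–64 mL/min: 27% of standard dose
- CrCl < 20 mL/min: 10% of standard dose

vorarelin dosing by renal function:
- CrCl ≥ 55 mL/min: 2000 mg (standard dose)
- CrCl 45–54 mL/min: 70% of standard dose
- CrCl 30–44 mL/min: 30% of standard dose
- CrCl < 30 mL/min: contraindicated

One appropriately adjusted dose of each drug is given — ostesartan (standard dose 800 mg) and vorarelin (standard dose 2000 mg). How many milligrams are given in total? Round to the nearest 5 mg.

CrCl = (140 − 54) × 99.9 / (72 × 0.8) × 0.85 = 8591.4 / 57.60 × 0.85 ≈ 126.8 mL/min
CrCl ≈ 127 mL/min.
ostesartan: ≥ 90 mL/min → 100% of 800 mg = 800 mg.
vorarelin: ≥ 55 mL/min → 100% of 2000 mg = 2000 mg.
Total = 800 + 2000 = 2800 mg.

2800 mg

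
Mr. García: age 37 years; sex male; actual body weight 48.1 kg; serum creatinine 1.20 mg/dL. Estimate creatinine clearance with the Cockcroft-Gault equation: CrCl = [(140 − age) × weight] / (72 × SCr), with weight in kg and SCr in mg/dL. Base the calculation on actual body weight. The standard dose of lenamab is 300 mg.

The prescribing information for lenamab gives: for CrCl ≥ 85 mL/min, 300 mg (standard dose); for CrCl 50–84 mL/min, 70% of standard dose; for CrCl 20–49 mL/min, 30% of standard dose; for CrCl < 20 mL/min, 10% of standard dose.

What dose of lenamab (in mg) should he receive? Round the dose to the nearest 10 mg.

CrCl = (140 − 37) × 48.1 / (72 × 1.2) = 4954.3 / 86.40 ≈ 57.3 mL/min
CrCl ≈ 57 mL/min → bracket 50–84 mL/min.
70% of 300 mg = 210 mg

210 mg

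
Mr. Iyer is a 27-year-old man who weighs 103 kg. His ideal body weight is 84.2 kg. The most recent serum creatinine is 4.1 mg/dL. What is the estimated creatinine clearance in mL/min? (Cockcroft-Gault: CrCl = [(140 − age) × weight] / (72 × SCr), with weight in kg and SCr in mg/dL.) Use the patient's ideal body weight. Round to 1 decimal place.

32.2 mL/min

CrCl = (140 − 27) × 84.2 / (72 × 4.1) = 9514.6 / 295.20 ≈ 32.2 mL/min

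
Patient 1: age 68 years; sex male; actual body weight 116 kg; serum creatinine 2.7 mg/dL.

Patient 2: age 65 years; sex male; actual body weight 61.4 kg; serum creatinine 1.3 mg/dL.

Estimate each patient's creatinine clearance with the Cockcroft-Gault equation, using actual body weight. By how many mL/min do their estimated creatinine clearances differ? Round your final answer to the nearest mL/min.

6 mL/min

Patient 1: CrCl = (140 − 68) × 116 / (72 × 2.7) = 8352.0 / 194.40 ≈ 43.0 mL/min
Patient 2: CrCl = (140 − 65) × 61.4 / (72 × 1.3) = 4605.0 / 93.60 ≈ 49.2 mL/min
|43.0 − 49.2| = 6.2 mL/min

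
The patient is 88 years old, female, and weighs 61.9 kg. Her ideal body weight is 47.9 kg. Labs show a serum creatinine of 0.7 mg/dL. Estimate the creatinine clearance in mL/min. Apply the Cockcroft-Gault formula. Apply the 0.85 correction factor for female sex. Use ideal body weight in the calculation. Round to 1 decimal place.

CrCl = (140 − 88) × 47.9 / (72 × 0.7) × 0.85 = 2490.8 / 50.40 × 0.85 ≈ 42.0 mL/min

42.0 mL/min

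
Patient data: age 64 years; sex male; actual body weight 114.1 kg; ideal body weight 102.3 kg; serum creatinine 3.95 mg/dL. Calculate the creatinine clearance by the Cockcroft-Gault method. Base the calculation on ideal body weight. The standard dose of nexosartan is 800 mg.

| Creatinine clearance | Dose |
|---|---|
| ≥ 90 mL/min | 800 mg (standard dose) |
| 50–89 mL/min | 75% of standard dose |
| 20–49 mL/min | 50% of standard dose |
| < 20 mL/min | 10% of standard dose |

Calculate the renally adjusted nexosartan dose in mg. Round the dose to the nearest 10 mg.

CrCl = (140 − 64) × 102.3 / (72 × 3.95) = 7774.8 / 284.40 ≈ 27.3 mL/min
CrCl ≈ 27 mL/min → bracket 20–49 mL/min.
50% of 800 mg = 400 mg

400 mg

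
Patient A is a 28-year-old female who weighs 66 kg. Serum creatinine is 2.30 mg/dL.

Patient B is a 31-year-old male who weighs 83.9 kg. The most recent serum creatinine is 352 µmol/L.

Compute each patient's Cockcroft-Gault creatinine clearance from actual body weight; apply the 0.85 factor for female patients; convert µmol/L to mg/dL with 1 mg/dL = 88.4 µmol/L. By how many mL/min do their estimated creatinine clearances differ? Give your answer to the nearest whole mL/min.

6 mL/min

Patient A: CrCl = (140 − 28) × 66 / (72 × 2.3) × 0.85 = 7392.0 / 165.60 × 0.85 ≈ 37.9 mL/min
Patient B: SCr = 352 / 88.4 = 3.982 mg/dL
Patient B: CrCl = (140 − 31) × 83.9 / (72 × 3.982) = 9145.1 / 286.70 ≈ 31.9 mL/min
|37.9 − 31.9| = 6.0 mL/min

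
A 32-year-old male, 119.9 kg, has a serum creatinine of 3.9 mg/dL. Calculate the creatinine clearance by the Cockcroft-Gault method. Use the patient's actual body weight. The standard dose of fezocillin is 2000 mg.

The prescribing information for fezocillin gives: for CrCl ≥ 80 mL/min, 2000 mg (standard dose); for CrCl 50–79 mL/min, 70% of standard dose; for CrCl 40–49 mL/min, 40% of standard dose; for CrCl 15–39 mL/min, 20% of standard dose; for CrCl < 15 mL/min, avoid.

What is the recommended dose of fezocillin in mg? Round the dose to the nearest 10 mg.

800 mg

CrCl = (140 − 32) × 119.9 / (72 × 3.9) = 12949.2 / 280.80 ≈ 46.1 mL/min
CrCl ≈ 46 mL/min → bracket 40–49 mL/min.
40% of 2000 mg = 800 mg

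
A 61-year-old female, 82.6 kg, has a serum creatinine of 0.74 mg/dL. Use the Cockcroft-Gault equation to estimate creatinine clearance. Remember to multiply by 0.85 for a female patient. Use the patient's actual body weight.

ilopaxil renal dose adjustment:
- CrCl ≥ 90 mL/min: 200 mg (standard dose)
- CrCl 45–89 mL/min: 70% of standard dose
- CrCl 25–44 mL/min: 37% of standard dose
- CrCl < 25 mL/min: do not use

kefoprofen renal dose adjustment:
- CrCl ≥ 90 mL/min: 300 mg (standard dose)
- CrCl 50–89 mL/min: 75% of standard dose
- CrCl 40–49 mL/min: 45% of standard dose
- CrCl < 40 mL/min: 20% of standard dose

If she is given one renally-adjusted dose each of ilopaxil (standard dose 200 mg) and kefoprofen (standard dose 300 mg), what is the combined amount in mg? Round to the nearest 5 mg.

CrCl = (140 − 61) × 82.6 / (72 × 0.74) × 0.85 = 6525.4 / 53.28 × 0.85 ≈ 104.1 mL/min
CrCl ≈ 104 mL/min.
ilopaxil: ≥ 90 mL/min → 100% of 200 mg = 200 mg.
kefoprofen: ≥ 90 mL/min → 100% of 300 mg = 300 mg.
Total = 200 + 300 = 500 mg.

500 mg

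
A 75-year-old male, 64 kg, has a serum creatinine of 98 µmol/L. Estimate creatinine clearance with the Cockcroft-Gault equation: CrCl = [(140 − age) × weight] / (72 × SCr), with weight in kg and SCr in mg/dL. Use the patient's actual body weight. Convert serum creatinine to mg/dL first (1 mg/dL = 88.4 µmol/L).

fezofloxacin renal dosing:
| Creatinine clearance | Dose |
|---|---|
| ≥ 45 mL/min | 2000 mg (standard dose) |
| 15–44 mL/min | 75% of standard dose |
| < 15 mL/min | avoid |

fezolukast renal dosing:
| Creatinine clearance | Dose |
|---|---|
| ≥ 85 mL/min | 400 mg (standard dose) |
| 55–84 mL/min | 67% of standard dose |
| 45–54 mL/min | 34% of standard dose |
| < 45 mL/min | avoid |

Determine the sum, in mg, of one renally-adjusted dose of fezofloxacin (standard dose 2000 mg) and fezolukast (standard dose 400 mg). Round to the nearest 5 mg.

SCr = 98 / 88.4 = 1.109 mg/dL
CrCl = (140 − 75) × 64 / (72 × 1.109) = 4160.0 / 79.85 ≈ 52.1 mL/min
CrCl ≈ 52 mL/min.
fezofloxacin: ≥ 45 mL/min → 100% of 2000 mg = 2000 mg.
fezolukast: 45–54 mL/min → 34% of 400 mg = 136 mg.
Total = 2000 + 136 = 2136 mg.

2135 mg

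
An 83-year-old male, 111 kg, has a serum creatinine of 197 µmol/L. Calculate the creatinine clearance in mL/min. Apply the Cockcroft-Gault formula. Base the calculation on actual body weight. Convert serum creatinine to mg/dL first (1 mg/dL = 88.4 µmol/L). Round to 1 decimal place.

39.4 mL/min

SCr = 197 / 88.4 = 2.229 mg/dL
CrCl = (140 − 83) × 111 / (72 × 2.229) = 6327.0 / 160.49 ≈ 39.4 mL/min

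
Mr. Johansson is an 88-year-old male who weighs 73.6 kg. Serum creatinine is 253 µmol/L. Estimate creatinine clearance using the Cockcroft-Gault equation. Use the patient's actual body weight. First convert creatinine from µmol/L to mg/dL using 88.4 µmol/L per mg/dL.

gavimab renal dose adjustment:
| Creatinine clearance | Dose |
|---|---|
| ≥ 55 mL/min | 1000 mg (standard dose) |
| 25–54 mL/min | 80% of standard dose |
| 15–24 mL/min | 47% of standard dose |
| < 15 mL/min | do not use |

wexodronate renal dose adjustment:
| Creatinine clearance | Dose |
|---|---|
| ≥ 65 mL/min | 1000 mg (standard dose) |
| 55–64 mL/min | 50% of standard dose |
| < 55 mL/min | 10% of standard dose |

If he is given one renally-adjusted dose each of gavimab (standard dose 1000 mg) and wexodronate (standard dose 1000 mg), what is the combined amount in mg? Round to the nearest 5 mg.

SCr = 253 / 88.4 = 2.862 mg/dL
CrCl = (140 − 88) × 73.6 / (72 × 2.862) = 3827.2 / 206.06 ≈ 18.6 mL/min
CrCl ≈ 19 mL/min.
gavimab: 15–24 mL/min → 47% of 1000 mg = 470 mg.
wexodronate: < 55 mL/min → 10% of 1000 mg = 100 mg.
Total = 470 + 100 = 570 mg.

570 mg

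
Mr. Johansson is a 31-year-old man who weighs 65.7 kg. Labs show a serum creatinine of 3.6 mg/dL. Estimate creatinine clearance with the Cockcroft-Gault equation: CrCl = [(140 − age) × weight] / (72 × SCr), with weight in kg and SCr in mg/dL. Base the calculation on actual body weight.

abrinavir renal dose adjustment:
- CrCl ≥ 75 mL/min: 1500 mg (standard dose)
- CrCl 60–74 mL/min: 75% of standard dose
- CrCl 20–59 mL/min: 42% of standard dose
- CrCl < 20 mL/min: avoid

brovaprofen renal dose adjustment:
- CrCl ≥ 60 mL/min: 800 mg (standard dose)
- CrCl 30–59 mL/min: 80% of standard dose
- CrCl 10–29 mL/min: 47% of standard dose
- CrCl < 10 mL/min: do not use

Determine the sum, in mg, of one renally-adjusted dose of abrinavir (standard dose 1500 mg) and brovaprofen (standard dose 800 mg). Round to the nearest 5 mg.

CrCl = (140 − 31) × 65.7 / (72 × 3.6) = 7161.3 / 259.20 ≈ 27.6 mL/min
CrCl ≈ 28 mL/min.
abrinavir: 20–59 mL/min → 42% of 1500 mg = 630 mg.
brovaprofen: 10–29 mL/min → 47% of 800 mg = 376 mg.
Total = 630 + 376 = 1006 mg.

1005 mg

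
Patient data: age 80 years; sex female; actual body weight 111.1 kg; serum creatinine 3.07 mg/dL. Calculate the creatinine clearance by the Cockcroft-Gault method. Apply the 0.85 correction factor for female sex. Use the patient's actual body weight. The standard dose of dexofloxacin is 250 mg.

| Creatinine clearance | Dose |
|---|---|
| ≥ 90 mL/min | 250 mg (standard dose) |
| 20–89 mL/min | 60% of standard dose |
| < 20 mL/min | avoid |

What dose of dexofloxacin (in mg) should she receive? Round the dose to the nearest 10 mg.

150 mg

CrCl = (140 − 80) × 111.1 / (72 × 3.07) × 0.85 = 6666.0 / 221.04 × 0.85 ≈ 25.6 mL/min
CrCl ≈ 26 mL/min → bracket 20–89 mL/min.
60% of 250 mg = 150 mg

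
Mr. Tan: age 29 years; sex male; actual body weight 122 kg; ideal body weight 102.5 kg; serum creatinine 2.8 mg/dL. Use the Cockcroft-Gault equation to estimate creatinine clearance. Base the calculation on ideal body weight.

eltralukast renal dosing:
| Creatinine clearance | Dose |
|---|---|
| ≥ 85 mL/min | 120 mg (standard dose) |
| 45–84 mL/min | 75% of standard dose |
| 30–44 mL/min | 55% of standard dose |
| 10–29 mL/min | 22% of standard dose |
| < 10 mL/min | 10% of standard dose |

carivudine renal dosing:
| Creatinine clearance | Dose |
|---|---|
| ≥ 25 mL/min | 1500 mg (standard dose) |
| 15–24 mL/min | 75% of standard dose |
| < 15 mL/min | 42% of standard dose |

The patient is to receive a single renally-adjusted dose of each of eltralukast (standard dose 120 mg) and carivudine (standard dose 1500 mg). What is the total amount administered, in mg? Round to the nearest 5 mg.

1590 mg

CrCl = (140 − 29) × 102.5 / (72 × 2.8) = 11377.5 / 201.60 ≈ 56.4 mL/min
CrCl ≈ 56 mL/min.
eltralukast: 45–84 mL/min → 75% of 120 mg = 90 mg.
carivudine: ≥ 25 mL/min → 100% of 1500 mg = 1500 mg.
Total = 90 + 1500 = 1590 mg.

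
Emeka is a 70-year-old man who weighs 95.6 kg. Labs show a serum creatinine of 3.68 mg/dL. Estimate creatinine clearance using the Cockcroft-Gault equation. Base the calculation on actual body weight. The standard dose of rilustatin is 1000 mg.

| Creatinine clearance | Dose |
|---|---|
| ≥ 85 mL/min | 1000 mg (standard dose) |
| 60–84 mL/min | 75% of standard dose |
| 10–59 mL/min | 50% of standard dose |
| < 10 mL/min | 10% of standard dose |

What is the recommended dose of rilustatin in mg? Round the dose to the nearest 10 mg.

500 mg

CrCl = (140 − 70) × 95.6 / (72 × 3.68) = 6692.0 / 264.96 ≈ 25.3 mL/min
CrCl ≈ 25 mL/min → bracket 10–59 mL/min.
50% of 1000 mg = 500 mg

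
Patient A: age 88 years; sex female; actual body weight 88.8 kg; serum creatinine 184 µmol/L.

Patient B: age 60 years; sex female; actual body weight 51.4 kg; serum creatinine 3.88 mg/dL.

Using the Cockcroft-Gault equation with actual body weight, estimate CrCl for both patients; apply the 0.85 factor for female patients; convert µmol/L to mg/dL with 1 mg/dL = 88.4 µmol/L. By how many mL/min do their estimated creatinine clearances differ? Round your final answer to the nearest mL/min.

14 mL/min

Patient A: SCr = 184 / 88.4 = 2.081 mg/dL
Patient A: CrCl = (140 − 88) × 88.8 / (72 × 2.081) × 0.85 = 4617.6 / 149.83 × 0.85 ≈ 26.2 mL/min
Patient B: CrCl = (140 − 60) × 51.4 / (72 × 3.88) × 0.85 = 4112.0 / 279.36 × 0.85 ≈ 12.5 mL/min
|26.2 − 12.5| = 13.7 mL/min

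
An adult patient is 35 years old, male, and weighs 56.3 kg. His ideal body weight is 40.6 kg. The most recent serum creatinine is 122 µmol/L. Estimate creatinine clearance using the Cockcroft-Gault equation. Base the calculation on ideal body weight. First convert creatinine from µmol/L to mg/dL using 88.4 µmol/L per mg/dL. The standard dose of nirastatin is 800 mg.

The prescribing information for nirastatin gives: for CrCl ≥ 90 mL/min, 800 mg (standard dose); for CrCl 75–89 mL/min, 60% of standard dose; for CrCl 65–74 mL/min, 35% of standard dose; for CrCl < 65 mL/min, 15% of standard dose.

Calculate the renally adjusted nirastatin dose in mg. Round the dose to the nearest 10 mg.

120 mg

SCr = 122 / 88.4 = 1.38 mg/dL
CrCl = (140 − 35) × 40.6 / (72 × 1.38) = 4263.0 / 99.36 ≈ 42.9 mL/min
CrCl ≈ 43 mL/min → bracket < 65 mL/min.
15% of 800 mg = 120 mg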